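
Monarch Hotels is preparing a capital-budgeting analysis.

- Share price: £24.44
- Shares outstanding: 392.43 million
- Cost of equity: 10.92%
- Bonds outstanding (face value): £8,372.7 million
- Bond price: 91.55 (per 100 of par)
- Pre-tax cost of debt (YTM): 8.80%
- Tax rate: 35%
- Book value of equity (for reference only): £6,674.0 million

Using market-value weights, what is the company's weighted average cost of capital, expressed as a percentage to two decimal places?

Market value of equity E = 24.44 × 392.43m = 9590.9892m. Market value of debt D = 8372.7m × 91.55/100 = 7665.20685m.
Total capital V = 9590.9892 + 7665.20685 = 17256.19605.
Equity: weight = 9590.9892/17256.19605 = 0.5558; cost = 10.92%.
Bonds outstanding: weight = 7665.20685/17256.19605 = 0.4442; after-tax cost = 8.8% × (1 − 35%) = 5.7200%.
WACC = 0.5558 × 10.9200% + 0.4442 × 5.7200% = 8.6102%.

8.61%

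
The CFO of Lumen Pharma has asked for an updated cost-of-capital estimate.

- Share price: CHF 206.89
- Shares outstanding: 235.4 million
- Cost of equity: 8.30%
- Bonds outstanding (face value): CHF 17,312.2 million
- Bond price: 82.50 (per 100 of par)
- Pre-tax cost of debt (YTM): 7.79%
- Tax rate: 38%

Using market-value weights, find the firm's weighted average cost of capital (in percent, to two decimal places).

7.51%

Market value of equity E = 206.89 × 235.4m = 48701.906m. Market value of debt D = 17312.2m × 82.5/100 = 14282.565m.
Total capital V = 48701.906 + 14282.565 = 62984.471.
Equity: weight = 48701.906/62984.471 = 0.7732; cost = 8.3%.
Bonds outstanding: weight = 14282.565/62984.471 = 0.2268; after-tax cost = 7.79% × (1 − 38%) = 4.8298%.
WACC = 0.7732 × 8.3000% + 0.2268 × 4.8298% = 7.5131%.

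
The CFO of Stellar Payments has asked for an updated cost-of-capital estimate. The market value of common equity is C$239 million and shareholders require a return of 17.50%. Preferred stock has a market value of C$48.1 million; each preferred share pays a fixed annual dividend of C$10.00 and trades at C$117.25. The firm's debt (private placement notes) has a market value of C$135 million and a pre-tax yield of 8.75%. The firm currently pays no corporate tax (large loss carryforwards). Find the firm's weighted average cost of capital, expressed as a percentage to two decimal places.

Cost of preferred: Rp = 10.0 / 117.25 = 8.5288%.
Total capital V = 239 + 48.1 + 135 = 422.1.
Equity: weight = 239/422.1 = 0.5662; cost = 17.5%.
Preferred: weight = 48.1/422.1 = 0.1140; cost = 8.5288%.
Private placement notes: weight = 135/422.1 = 0.3198; after-tax cost = 8.75% × (1 − 0%) = 8.7500%.
WACC = 0.5662 × 17.5000% + 0.1140 × 8.5288% + 0.3198 × 8.7500% = 13.6792%.

13.68%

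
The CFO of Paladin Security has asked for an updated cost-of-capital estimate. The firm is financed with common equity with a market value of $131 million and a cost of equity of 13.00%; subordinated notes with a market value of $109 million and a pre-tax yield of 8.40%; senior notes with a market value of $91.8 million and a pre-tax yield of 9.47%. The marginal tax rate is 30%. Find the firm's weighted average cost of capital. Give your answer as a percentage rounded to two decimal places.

Total capital V = 131 + 109 + 91.8 = 331.8.
Equity: weight = 131/331.8 = 0.3948; cost = 13%.
Subordinated notes: weight = 109/331.8 = 0.3285; after-tax cost = 8.4% × (1 − 30%) = 5.8800%.
Senior notes: weight = 91.8/331.8 = 0.2767; after-tax cost = 9.47% × (1 − 30%) = 6.6290%.
WACC = 0.3948 × 13.0000% + 0.3285 × 5.8800% + 0.2767 × 6.6290% = 8.8983%.

8.90%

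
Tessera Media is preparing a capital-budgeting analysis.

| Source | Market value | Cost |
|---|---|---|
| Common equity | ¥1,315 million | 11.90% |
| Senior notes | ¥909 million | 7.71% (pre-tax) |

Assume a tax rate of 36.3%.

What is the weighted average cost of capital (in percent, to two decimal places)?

Total capital V = 1315 + 909 = 2224.
Equity: weight = 1315/2224 = 0.5913; cost = 11.9%.
Senior notes: weight = 909/2224 = 0.4087; after-tax cost = 7.71% × (1 − 36.3%) = 4.9113%.
WACC = 0.5913 × 11.9000% + 0.4087 × 4.9113% = 9.0435%.

9.04%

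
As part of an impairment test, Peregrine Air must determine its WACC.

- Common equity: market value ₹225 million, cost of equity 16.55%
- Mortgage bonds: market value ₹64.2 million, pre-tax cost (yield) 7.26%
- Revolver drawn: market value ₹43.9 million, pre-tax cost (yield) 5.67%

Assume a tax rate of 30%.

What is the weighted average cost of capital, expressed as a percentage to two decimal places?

12.68%

Total capital V = 225 + 64.2 + 43.9 = 333.1.
Equity: weight = 225/333.1 = 0.6755; cost = 16.55%.
Mortgage bonds: weight = 64.2/333.1 = 0.1927; after-tax cost = 7.26% × (1 − 30%) = 5.0820%.
Revolver drawn: weight = 43.9/333.1 = 0.1318; after-tax cost = 5.67% × (1 − 30%) = 3.9690%.
WACC = 0.6755 × 16.5500% + 0.1927 × 5.0820% + 0.1318 × 3.9690% = 12.6816%.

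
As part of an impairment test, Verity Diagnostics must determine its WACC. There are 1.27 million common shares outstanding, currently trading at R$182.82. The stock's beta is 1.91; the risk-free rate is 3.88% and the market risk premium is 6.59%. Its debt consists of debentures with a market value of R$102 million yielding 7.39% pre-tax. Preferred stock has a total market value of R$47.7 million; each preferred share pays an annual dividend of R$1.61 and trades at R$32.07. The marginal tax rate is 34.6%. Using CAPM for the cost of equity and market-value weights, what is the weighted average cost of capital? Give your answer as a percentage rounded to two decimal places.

11.93%

Cost of equity via CAPM: Re = 3.88% + 1.91 × 6.59% = 16.4669%.
Cost of preferred: Rp = 1.61 / 32.07 = 5.0203%.
Market value of equity E = 182.82 × 1.27m = 232.1814m.
Total capital V = 232.1814 + 47.7 + 102 = 381.8814.
Equity: weight = 232.1814/381.8814 = 0.6080; cost = 16.4669%.
Preferred: weight = 47.7/381.8814 = 0.1249; cost = 5.0203%.
Debentures: weight = 102/381.8814 = 0.2671; after-tax cost = 7.39% × (1 − 34.6%) = 4.8331%.
WACC = 0.6080 × 16.4669% + 0.1249 × 5.0203% + 0.2671 × 4.8331% = 11.9297%.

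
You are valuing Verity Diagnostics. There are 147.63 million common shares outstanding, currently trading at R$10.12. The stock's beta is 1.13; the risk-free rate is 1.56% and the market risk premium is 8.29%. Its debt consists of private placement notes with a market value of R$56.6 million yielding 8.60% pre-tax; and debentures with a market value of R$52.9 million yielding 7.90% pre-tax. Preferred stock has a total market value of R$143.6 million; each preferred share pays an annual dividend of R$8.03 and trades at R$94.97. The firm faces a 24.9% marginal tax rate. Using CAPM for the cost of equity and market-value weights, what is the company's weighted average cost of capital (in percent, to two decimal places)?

10.43%

Cost of equity via CAPM: Re = 1.56% + 1.13 × 8.29% = 10.9277%.
Cost of preferred: Rp = 8.03 / 94.97 = 8.4553%.
Market value of equity E = 10.12 × 147.63m = 1494.0156m.
Total capital V = 1494.0156 + 143.6 + 56.6 + 52.9 = 1747.1156.
Equity: weight = 1494.0156/1747.1156 = 0.8551; cost = 10.9277%.
Preferred: weight = 143.6/1747.1156 = 0.0822; cost = 8.4553%.
Private placement notes: weight = 56.6/1747.1156 = 0.0324; after-tax cost = 8.6% × (1 − 24.9%) = 6.4586%.
Debentures: weight = 52.9/1747.1156 = 0.0303; after-tax cost = 7.9% × (1 − 24.9%) = 5.9329%.
WACC = 0.8551 × 10.9277% + 0.0822 × 8.4553% + 0.0324 × 6.4586% + 0.0303 × 5.9329% = 10.4285%.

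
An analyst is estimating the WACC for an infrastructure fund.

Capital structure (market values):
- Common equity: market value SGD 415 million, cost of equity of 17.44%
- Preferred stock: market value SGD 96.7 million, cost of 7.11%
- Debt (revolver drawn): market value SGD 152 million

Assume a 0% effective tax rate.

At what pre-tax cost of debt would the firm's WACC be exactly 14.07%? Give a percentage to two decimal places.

Total capital V = 415 + 96.7 + 152 = 663.7.
Equity weight = 415/663.7 = 0.6253.
Preferred weight = 96.7/663.7 = 0.1457.
Revolver drawn weight = 152/663.7 = 0.2290.
Equity contribution = 0.6253 × 17.44% = 10.9049%.
Preferred contribution = 0.1457 × 7.11% = 1.0359%.
Remaining for debt = 14.07% − 11.9408% = 2.1292%.
Rd × (1 − 0%) × 0.2290 = 2.1292%  ⇒  Rd = 9.2969%.

9.30%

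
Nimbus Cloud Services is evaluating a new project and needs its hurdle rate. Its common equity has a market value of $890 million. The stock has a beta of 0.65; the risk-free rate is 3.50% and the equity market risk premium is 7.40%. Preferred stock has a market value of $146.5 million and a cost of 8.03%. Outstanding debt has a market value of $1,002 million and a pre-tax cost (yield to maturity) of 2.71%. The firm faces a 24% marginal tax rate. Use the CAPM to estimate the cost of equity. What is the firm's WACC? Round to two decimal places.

5.22%

Cost of equity via CAPM: Re = 3.5% + 0.65 × 7.4% = 8.3100%.
Total capital V = 890 + 146.5 + 1002 = 2038.5.
Equity: weight = 890/2038.5 = 0.4366; cost = 8.31%.
Preferred: weight = 146.5/2038.5 = 0.0719; cost = 8.03%.
Debt: weight = 1002/2038.5 = 0.4915; after-tax cost = 2.71% × (1 − 24%) = 2.0596%.
WACC = 0.4366 × 8.3100% + 0.0719 × 8.0300% + 0.4915 × 2.0596% = 5.2176%.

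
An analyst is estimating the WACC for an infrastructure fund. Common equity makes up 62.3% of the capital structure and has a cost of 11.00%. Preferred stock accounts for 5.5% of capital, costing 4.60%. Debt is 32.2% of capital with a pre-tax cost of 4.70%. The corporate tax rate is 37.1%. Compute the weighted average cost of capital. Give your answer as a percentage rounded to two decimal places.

After-tax cost of debt = 4.7% × (1 − 37.1%) = 2.9563%.
WACC = 0.623 × 11.0000% + 0.055 × 4.6000% + 0.322 × 2.9563% = 8.0579%.

8.06%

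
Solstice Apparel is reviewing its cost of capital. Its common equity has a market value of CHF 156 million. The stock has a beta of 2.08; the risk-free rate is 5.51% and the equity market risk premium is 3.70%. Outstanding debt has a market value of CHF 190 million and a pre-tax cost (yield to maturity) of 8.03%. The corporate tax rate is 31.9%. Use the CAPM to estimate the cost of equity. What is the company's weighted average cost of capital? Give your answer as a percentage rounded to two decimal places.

8.96%

Cost of equity via CAPM: Re = 5.51% + 2.08 × 3.7% = 13.2060%.
Total capital V = 156 + 190 = 346.
Equity: weight = 156/346 = 0.4509; cost = 13.206%.
Debt: weight = 190/346 = 0.5491; after-tax cost = 8.03% × (1 − 31.9%) = 5.4684%.
WACC = 0.4509 × 13.2060% + 0.5491 × 5.4684% = 8.9570%.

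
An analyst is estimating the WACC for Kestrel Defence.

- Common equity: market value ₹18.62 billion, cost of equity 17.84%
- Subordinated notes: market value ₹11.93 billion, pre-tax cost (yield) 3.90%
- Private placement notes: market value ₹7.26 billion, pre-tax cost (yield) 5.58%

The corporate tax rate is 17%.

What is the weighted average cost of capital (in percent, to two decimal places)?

10.70%

Total capital V = 18.62 + 11.93 + 7.26 = 37.81.
Equity: weight = 18.62/37.81 = 0.4925; cost = 17.84%.
Subordinated notes: weight = 11.93/37.81 = 0.3155; after-tax cost = 3.9% × (1 − 17%) = 3.2370%.
Private placement notes: weight = 7.26/37.81 = 0.1920; after-tax cost = 5.58% × (1 − 17%) = 4.6314%.
WACC = 0.4925 × 17.8400% + 0.3155 × 3.2370% + 0.1920 × 4.6314% = 10.6962%.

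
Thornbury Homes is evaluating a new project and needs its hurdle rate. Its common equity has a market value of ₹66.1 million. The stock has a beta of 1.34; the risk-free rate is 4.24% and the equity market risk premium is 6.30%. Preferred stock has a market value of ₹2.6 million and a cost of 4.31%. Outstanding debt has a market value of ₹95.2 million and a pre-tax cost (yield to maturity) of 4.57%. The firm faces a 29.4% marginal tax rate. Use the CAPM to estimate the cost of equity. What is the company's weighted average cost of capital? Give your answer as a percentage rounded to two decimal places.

Cost of equity via CAPM: Re = 4.24% + 1.34 × 6.3% = 12.6820%.
Total capital V = 66.1 + 2.6 + 95.2 = 163.9.
Equity: weight = 66.1/163.9 = 0.4033; cost = 12.682%.
Preferred: weight = 2.6/163.9 = 0.0159; cost = 4.31%.
Debt: weight = 95.2/163.9 = 0.5808; after-tax cost = 4.57% × (1 − 29.4%) = 3.2264%.
WACC = 0.4033 × 12.6820% + 0.0159 × 4.3100% + 0.5808 × 3.2264% = 7.0570%.

7.06%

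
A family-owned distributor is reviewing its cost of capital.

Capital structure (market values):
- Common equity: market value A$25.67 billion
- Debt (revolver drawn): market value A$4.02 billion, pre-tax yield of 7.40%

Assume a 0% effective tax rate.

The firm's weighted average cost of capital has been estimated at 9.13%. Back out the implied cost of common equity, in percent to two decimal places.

9.40%

Total capital V = 25.67 + 4.02 = 29.69.
Equity weight = 25.67/29.69 = 0.8646.
Revolver drawn weight = 4.02/29.69 = 0.1354.
Debt contribution = 0.1354 × 7.4% × (1 − 0%) = 1.0020%.
Required equity contribution = 9.13% − 1.0020% = 8.1280%.
Re = 8.1280% / 0.8646 = 9.4009%.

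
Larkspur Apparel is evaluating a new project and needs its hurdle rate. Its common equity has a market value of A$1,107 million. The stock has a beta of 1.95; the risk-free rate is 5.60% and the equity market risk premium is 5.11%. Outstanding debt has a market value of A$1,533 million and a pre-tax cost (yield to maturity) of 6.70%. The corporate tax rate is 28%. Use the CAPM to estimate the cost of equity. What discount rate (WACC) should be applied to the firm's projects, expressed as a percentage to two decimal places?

Cost of equity via CAPM: Re = 5.6% + 1.95 × 5.11% = 15.5645%.
Total capital V = 1107 + 1533 = 2640.
Equity: weight = 1107/2640 = 0.4193; cost = 15.5645%.
Debt: weight = 1533/2640 = 0.5807; after-tax cost = 6.7% × (1 − 28%) = 4.8240%.
WACC = 0.4193 × 15.5645% + 0.5807 × 4.8240% = 9.3277%.

9.33%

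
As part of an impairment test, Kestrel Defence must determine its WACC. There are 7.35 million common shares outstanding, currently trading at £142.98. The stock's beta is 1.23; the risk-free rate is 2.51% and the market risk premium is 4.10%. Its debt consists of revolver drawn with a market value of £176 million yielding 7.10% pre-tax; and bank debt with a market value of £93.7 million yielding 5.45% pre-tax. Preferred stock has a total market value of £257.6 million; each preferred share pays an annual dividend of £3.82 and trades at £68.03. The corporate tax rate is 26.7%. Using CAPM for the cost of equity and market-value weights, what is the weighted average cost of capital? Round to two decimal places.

Cost of equity via CAPM: Re = 2.51% + 1.23 × 4.1% = 7.5530%.
Cost of preferred: Rp = 3.82 / 68.03 = 5.6152%.
Market value of equity E = 142.98 × 7.35m = 1050.903m.
Total capital V = 1050.903 + 257.6 + 176 + 93.7 = 1578.203.
Equity: weight = 1050.903/1578.203 = 0.6659; cost = 7.553%.
Preferred: weight = 257.6/1578.203 = 0.1632; cost = 5.6152%.
Revolver drawn: weight = 176/1578.203 = 0.1115; after-tax cost = 7.1% × (1 − 26.7%) = 5.2043%.
Bank debt: weight = 93.7/1578.203 = 0.0594; after-tax cost = 5.45% × (1 − 26.7%) = 3.9949%.
WACC = 0.6659 × 7.5530% + 0.1632 × 5.6152% + 0.1115 × 5.2043% + 0.0594 × 3.9949% = 6.7635%.

6.76%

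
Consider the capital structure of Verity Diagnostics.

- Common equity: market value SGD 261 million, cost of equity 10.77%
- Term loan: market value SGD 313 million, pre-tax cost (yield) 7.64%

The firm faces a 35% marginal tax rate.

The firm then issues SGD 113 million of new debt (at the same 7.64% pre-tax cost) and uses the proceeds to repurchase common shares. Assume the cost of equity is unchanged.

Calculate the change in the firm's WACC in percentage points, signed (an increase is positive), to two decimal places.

Current WACC:
Total capital V = 261 + 313 = 574.
Equity: weight = 261/574 = 0.4547; cost = 10.77%.
Term loan: weight = 313/574 = 0.5453; after-tax cost = 7.64% × (1 − 35%) = 4.9660%.
WACC = 0.4547 × 10.7700% + 0.5453 × 4.9660% = 7.6051%.
After the change:
Total capital V = 148 + 426 = 574.
Equity: weight = 148/574 = 0.2578; cost = 10.77%.
Term loan: weight = 426/574 = 0.7422; after-tax cost = 7.64% × (1 − 35%) = 4.9660%.
WACC = 0.2578 × 10.7700% + 0.7422 × 4.9660% = 6.4625%.
Change in WACC = 6.4625% − 7.6051% = -1.1426 pp.

-1.14 pp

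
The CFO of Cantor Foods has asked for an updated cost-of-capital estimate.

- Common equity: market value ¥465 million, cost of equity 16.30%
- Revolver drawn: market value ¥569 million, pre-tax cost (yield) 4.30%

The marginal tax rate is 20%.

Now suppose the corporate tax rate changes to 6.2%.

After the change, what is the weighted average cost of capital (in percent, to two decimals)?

9.55%

After the change:
Total capital V = 465 + 569 = 1034.
Equity: weight = 465/1034 = 0.4497; cost = 16.3%.
Revolver drawn: weight = 569/1034 = 0.5503; after-tax cost = 4.3% × (1 − 6.2%) = 4.0334%.
WACC = 0.4497 × 16.3000% + 0.5503 × 4.0334% = 9.5498%.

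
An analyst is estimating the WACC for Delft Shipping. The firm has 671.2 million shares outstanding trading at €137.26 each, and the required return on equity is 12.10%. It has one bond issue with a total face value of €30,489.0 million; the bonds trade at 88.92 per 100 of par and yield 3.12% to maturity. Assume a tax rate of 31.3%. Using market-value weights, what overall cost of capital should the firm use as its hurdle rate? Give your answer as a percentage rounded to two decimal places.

9.84%

Market value of equity E = 137.26 × 671.2m = 92128.912m. Market value of debt D = 30489m × 88.92/100 = 27110.8188m.
Total capital V = 92128.912 + 27110.8188 = 119239.7308.
Equity: weight = 92128.912/119239.7308 = 0.7726; cost = 12.1%.
Bonds outstanding: weight = 27110.8188/119239.7308 = 0.2274; after-tax cost = 3.12% × (1 − 31.3%) = 2.1434%.
WACC = 0.7726 × 12.1000% + 0.2274 × 2.1434% = 9.8362%.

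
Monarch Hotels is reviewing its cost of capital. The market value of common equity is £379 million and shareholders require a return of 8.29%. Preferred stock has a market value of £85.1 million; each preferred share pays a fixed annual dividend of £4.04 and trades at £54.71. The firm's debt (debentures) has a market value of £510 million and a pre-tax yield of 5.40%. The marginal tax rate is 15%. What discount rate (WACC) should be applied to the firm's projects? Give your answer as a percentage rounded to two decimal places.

Cost of preferred: Rp = 4.04 / 54.71 = 7.3844%.
Total capital V = 379 + 85.1 + 510 = 974.1.
Equity: weight = 379/974.1 = 0.3891; cost = 8.29%.
Preferred: weight = 85.1/974.1 = 0.0874; cost = 7.3844%.
Debentures: weight = 510/974.1 = 0.5236; after-tax cost = 5.4% × (1 − 15%) = 4.5900%.
WACC = 0.3891 × 8.2900% + 0.0874 × 7.3844% + 0.5236 × 4.5900% = 6.2737%.

6.27%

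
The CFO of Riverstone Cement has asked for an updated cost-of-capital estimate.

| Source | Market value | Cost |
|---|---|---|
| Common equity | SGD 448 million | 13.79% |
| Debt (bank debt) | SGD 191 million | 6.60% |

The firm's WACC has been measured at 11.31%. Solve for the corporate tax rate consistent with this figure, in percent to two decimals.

16.77%

Total capital V = 448 + 191 = 639.
Equity weight = 448/639 = 0.7011.
Bank debt weight = 191/639 = 0.2989.
Equity contribution = 0.7011 × 13.79% = 9.6681%.
Debt contribution must be 11.31% − 9.6681% = 1.6419%.
0.2989 × 6.6% × (1 − T) = 1.6419%  ⇒  (1 − T) = 0.8323.
T = 16.7722%.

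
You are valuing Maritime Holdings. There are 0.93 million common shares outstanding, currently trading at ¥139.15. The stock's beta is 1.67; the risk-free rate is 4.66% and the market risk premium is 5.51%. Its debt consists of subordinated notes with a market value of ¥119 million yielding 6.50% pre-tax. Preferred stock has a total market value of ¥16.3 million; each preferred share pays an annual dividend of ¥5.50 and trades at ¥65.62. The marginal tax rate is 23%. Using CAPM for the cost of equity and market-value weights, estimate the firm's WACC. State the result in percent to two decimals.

9.54%

Cost of equity via CAPM: Re = 4.66% + 1.67 × 5.51% = 13.8617%.
Cost of preferred: Rp = 5.5 / 65.62 = 8.3816%.
Market value of equity E = 139.15 × 0.93m = 129.4095m.
Total capital V = 129.4095 + 16.3 + 119 = 264.7095.
Equity: weight = 129.4095/264.7095 = 0.4889; cost = 13.8617%.
Preferred: weight = 16.3/264.7095 = 0.0616; cost = 8.3816%.
Subordinated notes: weight = 119/264.7095 = 0.4495; after-tax cost = 6.5% × (1 − 23%) = 5.0050%.
WACC = 0.4889 × 13.8617% + 0.0616 × 8.3816% + 0.4495 × 5.0050% = 9.5427%.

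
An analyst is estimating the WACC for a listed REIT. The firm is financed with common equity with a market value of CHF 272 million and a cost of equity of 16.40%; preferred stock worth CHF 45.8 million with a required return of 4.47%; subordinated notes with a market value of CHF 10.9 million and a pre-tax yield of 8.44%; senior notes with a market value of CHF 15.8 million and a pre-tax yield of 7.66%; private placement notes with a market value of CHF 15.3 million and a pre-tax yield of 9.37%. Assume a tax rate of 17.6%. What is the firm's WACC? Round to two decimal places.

13.78%

Total capital V = 272 + 45.8 + 10.9 + 15.8 + 15.3 = 359.8.
Equity: weight = 272/359.8 = 0.7560; cost = 16.4%.
Preferred: weight = 45.8/359.8 = 0.1273; cost = 4.47%.
Subordinated notes: weight = 10.9/359.8 = 0.0303; after-tax cost = 8.44% × (1 − 17.6%) = 6.9546%.
Senior notes: weight = 15.8/359.8 = 0.0439; after-tax cost = 7.66% × (1 − 17.6%) = 6.3118%.
Private placement notes: weight = 15.3/359.8 = 0.0425; after-tax cost = 9.37% × (1 − 17.6%) = 7.7209%.
WACC = 0.7560 × 16.4000% + 0.1273 × 4.4700% + 0.0303 × 6.9546% + 0.0439 × 6.3118% + 0.0425 × 7.7209% = 13.7832%.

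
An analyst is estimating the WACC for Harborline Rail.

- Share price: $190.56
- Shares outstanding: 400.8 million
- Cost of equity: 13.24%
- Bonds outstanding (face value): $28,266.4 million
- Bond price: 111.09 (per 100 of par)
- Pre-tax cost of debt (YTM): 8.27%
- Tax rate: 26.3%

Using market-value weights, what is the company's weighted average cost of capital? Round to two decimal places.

11.16%

Market value of equity E = 190.56 × 400.8m = 76376.448m. Market value of debt D = 28266.4m × 111.09/100 = 31401.14376m.
Total capital V = 76376.448 + 31401.14376 = 107777.59176.
Equity: weight = 76376.448/107777.59176 = 0.7086; cost = 13.24%.
Bonds outstanding: weight = 31401.14376/107777.59176 = 0.2914; after-tax cost = 8.27% × (1 − 26.3%) = 6.0950%.
WACC = 0.7086 × 13.2400% + 0.2914 × 6.0950% = 11.1583%.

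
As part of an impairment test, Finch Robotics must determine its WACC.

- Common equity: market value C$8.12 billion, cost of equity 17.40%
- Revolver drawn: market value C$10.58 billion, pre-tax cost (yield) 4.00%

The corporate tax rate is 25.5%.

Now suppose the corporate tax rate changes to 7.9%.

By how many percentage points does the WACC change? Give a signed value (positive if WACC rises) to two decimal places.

Current WACC:
Total capital V = 8.12 + 10.58 = 18.7.
Equity: weight = 8.12/18.7 = 0.4342; cost = 17.4%.
Revolver drawn: weight = 10.58/18.7 = 0.5658; after-tax cost = 4% × (1 − 25.5%) = 2.9800%.
WACC = 0.4342 × 17.4000% + 0.5658 × 2.9800% = 9.2415%.
After the change:
Total capital V = 8.12 + 10.58 = 18.7.
Equity: weight = 8.12/18.7 = 0.4342; cost = 17.4%.
Revolver drawn: weight = 10.58/18.7 = 0.5658; after-tax cost = 4% × (1 − 7.9%) = 3.6840%.
WACC = 0.4342 × 17.4000% + 0.5658 × 3.6840% = 9.6398%.
Change in WACC = 9.6398% − 9.2415% = 0.3983 pp.

+0.40 pp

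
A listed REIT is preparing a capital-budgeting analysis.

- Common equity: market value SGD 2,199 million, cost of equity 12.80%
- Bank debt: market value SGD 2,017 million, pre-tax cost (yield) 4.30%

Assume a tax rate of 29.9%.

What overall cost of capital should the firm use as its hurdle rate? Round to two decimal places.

Total capital V = 2199 + 2017 = 4216.
Equity: weight = 2199/4216 = 0.5216; cost = 12.8%.
Bank debt: weight = 2017/4216 = 0.4784; after-tax cost = 4.3% × (1 − 29.9%) = 3.0143%.
WACC = 0.5216 × 12.8000% + 0.4784 × 3.0143% = 8.1184%.

8.12%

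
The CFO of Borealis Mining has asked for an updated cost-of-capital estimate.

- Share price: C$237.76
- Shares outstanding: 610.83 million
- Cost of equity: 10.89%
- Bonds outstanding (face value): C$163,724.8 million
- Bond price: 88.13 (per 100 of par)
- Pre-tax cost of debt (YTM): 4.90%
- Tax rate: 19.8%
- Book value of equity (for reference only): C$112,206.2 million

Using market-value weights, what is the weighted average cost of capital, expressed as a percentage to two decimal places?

7.42%

Market value of equity E = 237.76 × 610.83m = 145230.9408m. Market value of debt D = 163724.8m × 88.13/100 = 144290.66624m.
Total capital V = 145230.9408 + 144290.66624 = 289521.60704.
Equity: weight = 145230.9408/289521.60704 = 0.5016; cost = 10.89%.
Bonds outstanding: weight = 144290.66624/289521.60704 = 0.4984; after-tax cost = 4.9% × (1 − 19.8%) = 3.9298%.
WACC = 0.5016 × 10.8900% + 0.4984 × 3.9298% = 7.4212%.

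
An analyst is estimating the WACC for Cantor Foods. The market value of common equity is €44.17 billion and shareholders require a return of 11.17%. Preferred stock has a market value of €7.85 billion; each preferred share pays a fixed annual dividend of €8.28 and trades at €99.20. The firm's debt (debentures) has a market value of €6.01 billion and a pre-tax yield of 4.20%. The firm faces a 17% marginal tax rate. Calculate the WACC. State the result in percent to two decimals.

9.99%

Cost of preferred: Rp = 8.28 / 99.2 = 8.3468%.
Total capital V = 44.17 + 7.85 + 6.01 = 58.03.
Equity: weight = 44.17/58.03 = 0.7612; cost = 11.17%.
Preferred: weight = 7.85/58.03 = 0.1353; cost = 8.3468%.
Debentures: weight = 6.01/58.03 = 0.1036; after-tax cost = 4.2% × (1 − 17%) = 3.4860%.
WACC = 0.7612 × 11.1700% + 0.1353 × 8.3468% + 0.1036 × 3.4860% = 9.9923%.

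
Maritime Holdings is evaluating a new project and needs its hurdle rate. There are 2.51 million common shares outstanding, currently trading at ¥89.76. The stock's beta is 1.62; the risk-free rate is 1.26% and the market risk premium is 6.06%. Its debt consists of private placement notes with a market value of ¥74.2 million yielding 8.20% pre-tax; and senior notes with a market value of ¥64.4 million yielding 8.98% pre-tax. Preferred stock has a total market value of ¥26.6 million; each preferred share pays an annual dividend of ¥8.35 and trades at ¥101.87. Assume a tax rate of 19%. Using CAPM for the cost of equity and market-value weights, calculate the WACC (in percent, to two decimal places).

Cost of equity via CAPM: Re = 1.26% + 1.62 × 6.06% = 11.0772%.
Cost of preferred: Rp = 8.35 / 101.87 = 8.1967%.
Market value of equity E = 89.76 × 2.51m = 225.2976m.
Total capital V = 225.2976 + 26.6 + 74.2 + 64.4 = 390.4976.
Equity: weight = 225.2976/390.4976 = 0.5770; cost = 11.0772%.
Preferred: weight = 26.6/390.4976 = 0.0681; cost = 8.1967%.
Private placement notes: weight = 74.2/390.4976 = 0.1900; after-tax cost = 8.2% × (1 − 19%) = 6.6420%.
Senior notes: weight = 64.4/390.4976 = 0.1649; after-tax cost = 8.98% × (1 − 19%) = 7.2738%.
WACC = 0.5770 × 11.0772% + 0.0681 × 8.1967% + 0.1900 × 6.6420% + 0.1649 × 7.2738% = 9.4110%.

9.41%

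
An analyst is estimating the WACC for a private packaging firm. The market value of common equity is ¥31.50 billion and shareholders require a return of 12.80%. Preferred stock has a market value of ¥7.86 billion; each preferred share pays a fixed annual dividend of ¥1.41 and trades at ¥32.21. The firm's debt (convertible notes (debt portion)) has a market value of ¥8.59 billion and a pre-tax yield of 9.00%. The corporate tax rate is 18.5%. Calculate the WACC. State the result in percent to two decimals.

10.44%

Cost of preferred: Rp = 1.41 / 32.21 = 4.3775%.
Total capital V = 31.5 + 7.86 + 8.59 = 47.95.
Equity: weight = 31.5/47.95 = 0.6569; cost = 12.8%.
Preferred: weight = 7.86/47.95 = 0.1639; cost = 4.3775%.
Convertible notes (debt portion): weight = 8.59/47.95 = 0.1791; after-tax cost = 9% × (1 − 18.5%) = 7.3350%.
WACC = 0.6569 × 12.8000% + 0.1639 × 4.3775% + 0.1791 × 7.3350% = 10.4404%.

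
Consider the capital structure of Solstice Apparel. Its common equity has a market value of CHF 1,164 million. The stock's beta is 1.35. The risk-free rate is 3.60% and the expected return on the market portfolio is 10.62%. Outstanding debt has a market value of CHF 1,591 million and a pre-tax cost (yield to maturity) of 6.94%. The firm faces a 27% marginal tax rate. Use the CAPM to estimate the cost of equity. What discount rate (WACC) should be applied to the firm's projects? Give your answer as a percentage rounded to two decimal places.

Market risk premium = 10.62% − 3.6% = 7.02%.
Cost of equity via CAPM: Re = 3.6% + 1.35 × 7.02% = 13.0770%.
Total capital V = 1164 + 1591 = 2755.
Equity: weight = 1164/2755 = 0.4225; cost = 13.077%.
Debt: weight = 1591/2755 = 0.5775; after-tax cost = 6.94% × (1 − 27%) = 5.0662%.
WACC = 0.4225 × 13.0770% + 0.5775 × 5.0662% = 8.4508%.

8.45%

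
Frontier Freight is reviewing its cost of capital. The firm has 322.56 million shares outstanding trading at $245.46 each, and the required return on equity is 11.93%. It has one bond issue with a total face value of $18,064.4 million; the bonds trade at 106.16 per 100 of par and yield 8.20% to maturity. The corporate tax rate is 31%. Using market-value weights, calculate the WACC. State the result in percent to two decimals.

10.71%

Market value of equity E = 245.46 × 322.56m = 79175.5776m. Market value of debt D = 18064.4m × 106.16/100 = 19177.16704m.
Total capital V = 79175.5776 + 19177.16704 = 98352.74464.
Equity: weight = 79175.5776/98352.74464 = 0.8050; cost = 11.93%.
Bonds outstanding: weight = 19177.16704/98352.74464 = 0.1950; after-tax cost = 8.2% × (1 − 31%) = 5.6580%.
WACC = 0.8050 × 11.9300% + 0.1950 × 5.6580% = 10.7071%.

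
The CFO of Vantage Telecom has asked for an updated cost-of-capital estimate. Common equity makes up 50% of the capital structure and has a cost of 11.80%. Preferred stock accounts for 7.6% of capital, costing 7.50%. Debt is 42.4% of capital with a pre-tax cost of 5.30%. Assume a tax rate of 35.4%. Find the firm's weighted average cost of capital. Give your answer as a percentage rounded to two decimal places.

7.92%

After-tax cost of debt = 5.3% × (1 − 35.4%) = 3.4238%.
WACC = 0.500 × 11.8000% + 0.076 × 7.5000% + 0.424 × 3.4238% = 7.9217%.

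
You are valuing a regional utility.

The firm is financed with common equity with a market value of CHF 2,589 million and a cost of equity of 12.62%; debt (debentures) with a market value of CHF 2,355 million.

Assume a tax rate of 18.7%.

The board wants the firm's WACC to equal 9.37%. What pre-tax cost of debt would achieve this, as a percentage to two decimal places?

Total capital V = 2589 + 2355 = 4944.
Equity weight = 2589/4944 = 0.5237.
Debentures weight = 2355/4944 = 0.4763.
Equity contribution = 0.5237 × 12.62% = 6.6087%.
Remaining for debt = 9.37% − 6.6087% = 2.7613%.
Rd × (1 − 18.7%) × 0.4763 = 2.7613%  ⇒  Rd = 7.1305%.

7.13%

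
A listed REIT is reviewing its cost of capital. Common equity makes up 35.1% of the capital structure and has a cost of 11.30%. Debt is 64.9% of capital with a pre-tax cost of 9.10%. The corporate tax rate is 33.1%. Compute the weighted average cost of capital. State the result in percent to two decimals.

7.92%

After-tax cost of debt = 9.1% × (1 − 33.1%) = 6.0879%.
WACC = 0.351 × 11.3000% + 0.649 × 6.0879% = 7.9173%.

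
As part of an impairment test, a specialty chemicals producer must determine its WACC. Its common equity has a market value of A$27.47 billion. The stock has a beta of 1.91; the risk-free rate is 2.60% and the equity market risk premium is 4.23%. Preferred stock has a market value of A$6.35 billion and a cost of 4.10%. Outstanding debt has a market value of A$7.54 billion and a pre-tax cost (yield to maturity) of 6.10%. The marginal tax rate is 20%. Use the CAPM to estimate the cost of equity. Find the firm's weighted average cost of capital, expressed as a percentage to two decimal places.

8.61%

Cost of equity via CAPM: Re = 2.6% + 1.91 × 4.23% = 10.6793%.
Total capital V = 27.47 + 6.35 + 7.54 = 41.36.
Equity: weight = 27.47/41.36 = 0.6642; cost = 10.6793%.
Preferred: weight = 6.35/41.36 = 0.1535; cost = 4.1%.
Debt: weight = 7.54/41.36 = 0.1823; after-tax cost = 6.1% × (1 − 20%) = 4.8800%.
WACC = 0.6642 × 10.6793% + 0.1535 × 4.1000% + 0.1823 × 4.8800% = 8.6120%.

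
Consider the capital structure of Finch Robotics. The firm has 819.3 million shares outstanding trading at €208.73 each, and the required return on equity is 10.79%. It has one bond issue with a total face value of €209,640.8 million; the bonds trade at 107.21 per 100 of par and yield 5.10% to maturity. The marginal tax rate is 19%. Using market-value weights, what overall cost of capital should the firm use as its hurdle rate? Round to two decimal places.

7.01%

Market value of equity E = 208.73 × 819.3m = 171012.489m. Market value of debt D = 209640.8m × 107.21/100 = 224755.90168m.
Total capital V = 171012.489 + 224755.90168 = 395768.39068.
Equity: weight = 171012.489/395768.39068 = 0.4321; cost = 10.79%.
Bonds outstanding: weight = 224755.90168/395768.39068 = 0.5679; after-tax cost = 5.1% × (1 − 19%) = 4.1310%.
WACC = 0.4321 × 10.7900% + 0.5679 × 4.1310% = 7.0084%.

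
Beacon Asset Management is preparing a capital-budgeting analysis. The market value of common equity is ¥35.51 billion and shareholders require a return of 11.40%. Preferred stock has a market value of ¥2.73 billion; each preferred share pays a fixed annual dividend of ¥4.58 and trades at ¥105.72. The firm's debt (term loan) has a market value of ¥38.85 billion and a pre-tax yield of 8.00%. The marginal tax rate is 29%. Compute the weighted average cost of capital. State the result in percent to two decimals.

8.27%

Cost of preferred: Rp = 4.58 / 105.72 = 4.3322%.
Total capital V = 35.51 + 2.73 + 38.85 = 77.09.
Equity: weight = 35.51/77.09 = 0.4606; cost = 11.4%.
Preferred: weight = 2.73/77.09 = 0.0354; cost = 4.3322%.
Term loan: weight = 38.85/77.09 = 0.5040; after-tax cost = 8% × (1 − 29%) = 5.6800%.
WACC = 0.4606 × 11.4000% + 0.0354 × 4.3322% + 0.5040 × 5.6800% = 8.2671%.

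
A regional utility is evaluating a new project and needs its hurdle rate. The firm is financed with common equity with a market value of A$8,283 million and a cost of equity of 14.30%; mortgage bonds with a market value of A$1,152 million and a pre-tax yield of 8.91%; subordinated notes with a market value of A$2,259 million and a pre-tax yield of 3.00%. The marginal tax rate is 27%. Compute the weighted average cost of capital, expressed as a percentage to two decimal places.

Total capital V = 8283 + 1152 + 2259 = 11694.
Equity: weight = 8283/11694 = 0.7083; cost = 14.3%.
Mortgage bonds: weight = 1152/11694 = 0.0985; after-tax cost = 8.91% × (1 − 27%) = 6.5043%.
Subordinated notes: weight = 2259/11694 = 0.1932; after-tax cost = 3% × (1 − 27%) = 2.1900%.
WACC = 0.7083 × 14.3000% + 0.0985 × 6.5043% + 0.1932 × 2.1900% = 11.1927%.

11.19%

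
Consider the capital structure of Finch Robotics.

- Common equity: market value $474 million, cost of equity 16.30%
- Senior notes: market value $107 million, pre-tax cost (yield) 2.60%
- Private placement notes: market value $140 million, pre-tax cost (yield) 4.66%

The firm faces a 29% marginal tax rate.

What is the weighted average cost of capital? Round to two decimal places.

Total capital V = 474 + 107 + 140 = 721.
Equity: weight = 474/721 = 0.6574; cost = 16.3%.
Senior notes: weight = 107/721 = 0.1484; after-tax cost = 2.6% × (1 − 29%) = 1.8460%.
Private placement notes: weight = 140/721 = 0.1942; after-tax cost = 4.66% × (1 − 29%) = 3.3086%.
WACC = 0.6574 × 16.3000% + 0.1484 × 1.8460% + 0.1942 × 3.3086% = 11.6324%.

11.63%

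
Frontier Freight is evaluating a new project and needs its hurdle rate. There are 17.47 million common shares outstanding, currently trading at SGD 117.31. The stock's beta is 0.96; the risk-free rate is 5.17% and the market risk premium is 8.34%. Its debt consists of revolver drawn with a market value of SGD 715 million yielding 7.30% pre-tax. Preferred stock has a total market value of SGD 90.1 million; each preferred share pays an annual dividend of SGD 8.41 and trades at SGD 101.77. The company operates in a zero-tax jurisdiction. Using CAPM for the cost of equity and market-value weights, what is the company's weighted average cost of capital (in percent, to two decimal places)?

Cost of equity via CAPM: Re = 5.17% + 0.96 × 8.34% = 13.1764%.
Cost of preferred: Rp = 8.41 / 101.77 = 8.2637%.
Market value of equity E = 117.31 × 17.47m = 2049.4057m.
Total capital V = 2049.4057 + 90.1 + 715 = 2854.5057.
Equity: weight = 2049.4057/2854.5057 = 0.7180; cost = 13.1764%.
Preferred: weight = 90.1/2854.5057 = 0.0316; cost = 8.2637%.
Revolver drawn: weight = 715/2854.5057 = 0.2505; after-tax cost = 7.3% × (1 − 0%) = 7.3000%.
WACC = 0.7180 × 13.1764% + 0.0316 × 8.2637% + 0.2505 × 7.3000% = 11.5494%.

11.55%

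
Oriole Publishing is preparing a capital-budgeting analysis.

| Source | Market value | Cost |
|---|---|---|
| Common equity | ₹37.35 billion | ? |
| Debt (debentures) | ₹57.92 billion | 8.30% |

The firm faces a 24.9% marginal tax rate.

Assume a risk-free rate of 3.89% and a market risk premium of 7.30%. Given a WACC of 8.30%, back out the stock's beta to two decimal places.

Total capital V = 37.35 + 57.92 = 95.27.
Equity weight = 37.35/95.27 = 0.3920.
Debentures weight = 57.92/95.27 = 0.6080.
Debt contribution = 0.6080 × 8.3% × (1 − 24.9%) = 3.7896%.
Required equity contribution = 8.3% − 3.7896% = 4.5104%  ⇒  Re = 11.5049%.
CAPM: 11.5049% = 3.89% + β × 7.3%  ⇒  β = 1.0431.

1.04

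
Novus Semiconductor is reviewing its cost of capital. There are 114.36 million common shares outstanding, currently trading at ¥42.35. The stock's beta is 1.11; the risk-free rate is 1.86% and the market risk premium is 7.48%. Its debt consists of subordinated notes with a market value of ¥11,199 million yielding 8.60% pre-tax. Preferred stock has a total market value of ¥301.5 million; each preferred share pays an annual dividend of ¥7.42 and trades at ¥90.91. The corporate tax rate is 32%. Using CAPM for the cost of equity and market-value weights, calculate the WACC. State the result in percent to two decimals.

Cost of equity via CAPM: Re = 1.86% + 1.11 × 7.48% = 10.1628%.
Cost of preferred: Rp = 7.42 / 90.91 = 8.1619%.
Market value of equity E = 42.35 × 114.36m = 4843.146m.
Total capital V = 4843.146 + 301.5 + 11199 = 16343.646.
Equity: weight = 4843.146/16343.646 = 0.2963; cost = 10.1628%.
Preferred: weight = 301.5/16343.646 = 0.0184; cost = 8.1619%.
Subordinated notes: weight = 11199/16343.646 = 0.6852; after-tax cost = 8.6% × (1 − 32%) = 5.8480%.
WACC = 0.2963 × 10.1628% + 0.0184 × 8.1619% + 0.6852 × 5.8480% = 7.1693%.

7.17%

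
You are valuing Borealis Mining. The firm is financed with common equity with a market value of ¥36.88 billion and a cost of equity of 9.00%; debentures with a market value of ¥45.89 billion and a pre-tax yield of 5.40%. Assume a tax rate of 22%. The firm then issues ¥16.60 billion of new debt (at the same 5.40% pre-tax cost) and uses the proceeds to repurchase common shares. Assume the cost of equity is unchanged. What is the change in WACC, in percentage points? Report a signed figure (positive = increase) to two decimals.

Current WACC:
Total capital V = 36.88 + 45.89 = 82.77.
Equity: weight = 36.88/82.77 = 0.4456; cost = 9%.
Debentures: weight = 45.89/82.77 = 0.5544; after-tax cost = 5.4% × (1 − 22%) = 4.2120%.
WACC = 0.4456 × 9.0000% + 0.5544 × 4.2120% = 6.3454%.
After the change:
Total capital V = 20.28 + 62.49 = 82.77.
Equity: weight = 20.28/82.77 = 0.2450; cost = 9%.
Debentures: weight = 62.49/82.77 = 0.7550; after-tax cost = 5.4% × (1 − 22%) = 4.2120%.
WACC = 0.2450 × 9.0000% + 0.7550 × 4.2120% = 5.3851%.
Change in WACC = 5.3851% − 6.3454% = -0.9603 pp.

-0.96 pp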